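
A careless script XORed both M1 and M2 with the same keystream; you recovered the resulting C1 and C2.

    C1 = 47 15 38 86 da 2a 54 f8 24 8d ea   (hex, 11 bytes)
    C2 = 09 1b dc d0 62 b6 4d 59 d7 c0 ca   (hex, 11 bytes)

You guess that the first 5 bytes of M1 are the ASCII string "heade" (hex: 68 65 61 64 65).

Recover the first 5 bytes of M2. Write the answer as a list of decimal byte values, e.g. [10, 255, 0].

[38, 107, 133, 50, 221]

First, C1 ⊕ C2 = (M1 ⊕ K) ⊕ (M2 ⊕ K) = M1 ⊕ M2, so the key drops out. Then M2 = (M1 ⊕ M2) ⊕ M1 over the first 5 bytes.
byte 0: (47 XOR 09) XOR 68 = 4e XOR 68 = 26
byte 1: (15 XOR 1b) XOR 65 = 0e XOR 65 = 6b
byte 2: (38 XOR dc) XOR 61 = e4 XOR 61 = 85
byte 3: (86 XOR d0) XOR 64 = 56 XOR 64 = 32
byte 4: (da XOR 62) XOR 65 = b8 XOR 65 = dd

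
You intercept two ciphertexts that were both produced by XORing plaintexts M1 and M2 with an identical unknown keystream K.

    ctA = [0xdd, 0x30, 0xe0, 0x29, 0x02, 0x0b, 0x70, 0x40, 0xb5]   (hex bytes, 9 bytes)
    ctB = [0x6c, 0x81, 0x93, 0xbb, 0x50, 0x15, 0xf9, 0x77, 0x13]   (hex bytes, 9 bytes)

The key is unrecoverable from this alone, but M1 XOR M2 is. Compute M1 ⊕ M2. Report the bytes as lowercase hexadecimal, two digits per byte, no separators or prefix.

ctA ⊕ ctB = (M1 ⊕ K) ⊕ (M2 ⊕ K) = M1 ⊕ M2 — the shared key cancels under XOR.
dd ⊕ 6c = b1
30 ⊕ 81 = b1
e0 ⊕ 93 = 73
29 ⊕ bb = 92
02 ⊕ 50 = 52
0b ⊕ 15 = 1e
70 ⊕ f9 = 89
40 ⊕ 77 = 37
b5 ⊕ 13 = a6

b1b17392521e8937a6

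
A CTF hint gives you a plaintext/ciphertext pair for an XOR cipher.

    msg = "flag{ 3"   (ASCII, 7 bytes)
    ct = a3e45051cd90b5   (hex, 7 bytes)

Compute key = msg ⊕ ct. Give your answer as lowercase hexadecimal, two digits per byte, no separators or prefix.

c5883136b6b086

Since ct = msg ⊕ key, XORing both sides with msg gives key = msg ⊕ ct.
01100110 ⊕ 10100011 = 11000101
01101100 ⊕ 11100100 = 10001000
01100001 ⊕ 01010000 = 00110001
01100111 ⊕ 01010001 = 00110110
01111011 ⊕ 11001101 = 10110110
00100000 ⊕ 10010000 = 10110000
00110011 ⊕ 10110101 = 10000110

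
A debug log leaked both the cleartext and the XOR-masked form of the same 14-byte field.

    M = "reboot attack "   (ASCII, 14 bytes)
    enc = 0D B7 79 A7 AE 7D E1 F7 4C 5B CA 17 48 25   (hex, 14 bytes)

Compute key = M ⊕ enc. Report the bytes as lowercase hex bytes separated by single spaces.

7f d2 1b c8 c1 09 c1 96 38 2f ab 74 23 05

Since enc = M ⊕ key, XORing both sides with M gives key = M ⊕ enc.
72 xor 0d = 7f
65 xor b7 = d2
62 xor 79 = 1b
6f xor a7 = c8
6f xor ae = c1
74 xor 7d = 09
20 xor e1 = c1
61 xor f7 = 96
74 xor 4c = 38
74 xor 5b = 2f
61 xor ca = ab
63 xor 17 = 74
6b xor 48 = 23
20 xor 25 = 05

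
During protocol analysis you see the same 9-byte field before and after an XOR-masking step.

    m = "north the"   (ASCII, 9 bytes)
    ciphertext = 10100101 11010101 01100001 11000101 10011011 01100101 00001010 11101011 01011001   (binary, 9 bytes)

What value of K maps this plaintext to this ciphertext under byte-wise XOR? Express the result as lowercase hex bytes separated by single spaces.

cb ba 13 b1 f3 45 7e 83 3c

Since ciphertext = m ⊕ K, XORing both sides with m gives K = m ⊕ ciphertext.
01101110 xor 10100101 = 11001011
01101111 xor 11010101 = 10111010
01110010 xor 01100001 = 00010011
01110100 xor 11000101 = 10110001
01101000 xor 10011011 = 11110011
00100000 xor 01100101 = 01000101
01110100 xor 00001010 = 01111110
01101000 xor 11101011 = 10000011
01100101 xor 01011001 = 00111100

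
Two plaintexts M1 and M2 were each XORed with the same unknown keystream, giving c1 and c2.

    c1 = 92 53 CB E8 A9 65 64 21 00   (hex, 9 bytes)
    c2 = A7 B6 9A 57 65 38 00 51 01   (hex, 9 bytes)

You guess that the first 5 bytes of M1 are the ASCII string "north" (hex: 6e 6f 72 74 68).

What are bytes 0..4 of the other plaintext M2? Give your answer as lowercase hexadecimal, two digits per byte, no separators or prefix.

First, c1 ⊕ c2 = (M1 ⊕ K) ⊕ (M2 ⊕ K) = M1 ⊕ M2, so the key drops out. Then M2 = (M1 ⊕ M2) ⊕ M1 over the first 5 bytes.
byte 0: (92 XOR a7) XOR 6e = 35 XOR 6e = 5b
byte 1: (53 XOR b6) XOR 6f = e5 XOR 6f = 8a
byte 2: (cb XOR 9a) XOR 72 = 51 XOR 72 = 23
byte 3: (e8 XOR 57) XOR 74 = bf XOR 74 = cb
byte 4: (a9 XOR 65) XOR 68 = cc XOR 68 = a4

5b8a23cba4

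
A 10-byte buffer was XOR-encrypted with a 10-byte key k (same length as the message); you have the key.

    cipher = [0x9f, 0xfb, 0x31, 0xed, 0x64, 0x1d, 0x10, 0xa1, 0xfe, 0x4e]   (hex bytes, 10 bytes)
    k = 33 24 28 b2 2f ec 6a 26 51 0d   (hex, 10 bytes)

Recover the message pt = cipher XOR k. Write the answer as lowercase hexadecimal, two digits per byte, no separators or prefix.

XOR is its own inverse, so applying the key byte-wise gives the result directly.
byte 0: 9f ⊕ 33 = ac
byte 1: fb ⊕ 24 = df
byte 2: 31 ⊕ 28 = 19
byte 3: ed ⊕ b2 = 5f
byte 4: 64 ⊕ 2f = 4b
byte 5: 1d ⊕ ec = f1
byte 6: 10 ⊕ 6a = 7a
byte 7: a1 ⊕ 26 = 87
byte 8: fe ⊕ 51 = af
byte 9: 4e ⊕ 0d = 43

acdf195f4bf17a87af43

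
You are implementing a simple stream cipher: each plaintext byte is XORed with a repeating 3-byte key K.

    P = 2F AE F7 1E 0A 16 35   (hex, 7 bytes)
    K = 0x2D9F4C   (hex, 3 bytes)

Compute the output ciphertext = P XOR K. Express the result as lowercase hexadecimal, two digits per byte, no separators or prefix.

0231bb33955a18

The 3-byte key repeats, so the effective keystream is 2d 9f 4c 2d 9f 4c 2d.
byte 0: 2f ⊕ 2d = 02
byte 1: ae ⊕ 9f = 31
byte 2: f7 ⊕ 4c = bb
byte 3: 1e ⊕ 2d = 33
byte 4: 0a ⊕ 9f = 95
byte 5: 16 ⊕ 4c = 5a
byte 6: 35 ⊕ 2d = 18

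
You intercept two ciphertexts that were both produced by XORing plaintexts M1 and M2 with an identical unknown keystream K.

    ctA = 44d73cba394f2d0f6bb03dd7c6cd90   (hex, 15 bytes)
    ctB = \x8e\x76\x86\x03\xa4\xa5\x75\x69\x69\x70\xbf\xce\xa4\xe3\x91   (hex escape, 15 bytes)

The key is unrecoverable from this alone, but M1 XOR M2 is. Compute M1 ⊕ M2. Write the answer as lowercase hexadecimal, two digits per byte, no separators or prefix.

caa1bab99dea586602c08219622e01

ctA ⊕ ctB = (M1 ⊕ K) ⊕ (M2 ⊕ K) = M1 ⊕ M2 — the shared key cancels under XOR.
 68 xor 142 = 202
215 xor 118 = 161
 60 xor 134 = 186
186 xor   3 = 185
 57 xor 164 = 157
 79 xor 165 = 234
 45 xor 117 =  88
 15 xor 105 = 102
107 xor 105 =   2
176 xor 112 = 192
 61 xor 191 = 130
215 xor 206 =  25
198 xor 164 =  98
205 xor 227 =  46
144 xor 145 =   1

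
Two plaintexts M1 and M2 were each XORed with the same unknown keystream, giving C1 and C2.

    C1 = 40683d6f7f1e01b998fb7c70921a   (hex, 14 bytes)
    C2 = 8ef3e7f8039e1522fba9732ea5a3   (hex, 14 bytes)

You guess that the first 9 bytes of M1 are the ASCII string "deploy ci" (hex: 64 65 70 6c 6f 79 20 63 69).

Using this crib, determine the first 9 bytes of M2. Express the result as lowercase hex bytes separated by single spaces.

aa fe aa fb 13 f9 34 f8 0a

First, C1 ⊕ C2 = (M1 ⊕ K) ⊕ (M2 ⊕ K) = M1 ⊕ M2, so the key drops out. Then M2 = (M1 ⊕ M2) ⊕ M1 over the first 9 bytes.
byte 0: (40 XOR 8e) XOR 64 = ce XOR 64 = aa
byte 1: (68 XOR f3) XOR 65 = 9b XOR 65 = fe
byte 2: (3d XOR e7) XOR 70 = da XOR 70 = aa
byte 3: (6f XOR f8) XOR 6c = 97 XOR 6c = fb
byte 4: (7f XOR 03) XOR 6f = 7c XOR 6f = 13
byte 5: (1e XOR 9e) XOR 79 = 80 XOR 79 = f9
byte 6: (01 XOR 15) XOR 20 = 14 XOR 20 = 34
byte 7: (b9 XOR 22) XOR 63 = 9b XOR 63 = f8
byte 8: (98 XOR fb) XOR 69 = 63 XOR 69 = 0a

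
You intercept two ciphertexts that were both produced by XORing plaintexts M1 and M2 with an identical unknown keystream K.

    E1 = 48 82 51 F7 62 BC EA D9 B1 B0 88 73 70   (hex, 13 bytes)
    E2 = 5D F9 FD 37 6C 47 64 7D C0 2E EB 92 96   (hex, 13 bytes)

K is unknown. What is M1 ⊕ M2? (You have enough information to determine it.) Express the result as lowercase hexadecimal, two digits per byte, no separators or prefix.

E1 ⊕ E2 = (M1 ⊕ K) ⊕ (M2 ⊕ K) = M1 ⊕ M2 — the shared key cancels under XOR.
48 ^ 5d = 15
82 ^ f9 = 7b
51 ^ fd = ac
f7 ^ 37 = c0
62 ^ 6c = 0e
bc ^ 47 = fb
ea ^ 64 = 8e
d9 ^ 7d = a4
b1 ^ c0 = 71
b0 ^ 2e = 9e
88 ^ eb = 63
73 ^ 92 = e1
70 ^ 96 = e6

157bacc00efb8ea4719e63e1e6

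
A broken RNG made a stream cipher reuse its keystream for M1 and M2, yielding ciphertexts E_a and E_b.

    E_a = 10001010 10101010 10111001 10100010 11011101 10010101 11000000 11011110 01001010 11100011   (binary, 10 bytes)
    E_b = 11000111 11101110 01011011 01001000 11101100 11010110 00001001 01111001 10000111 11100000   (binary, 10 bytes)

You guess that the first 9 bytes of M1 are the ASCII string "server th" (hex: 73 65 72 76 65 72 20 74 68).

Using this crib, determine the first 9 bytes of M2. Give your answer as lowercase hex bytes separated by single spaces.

3e 21 90 9c 54 31 e9 d3 a5

First, E_a ⊕ E_b = (M1 ⊕ K) ⊕ (M2 ⊕ K) = M1 ⊕ M2, so the key drops out. Then M2 = (M1 ⊕ M2) ⊕ M1 over the first 9 bytes.
byte 0: (8a ⊕ c7) ⊕ 73 = 4d ⊕ 73 = 3e
byte 1: (aa ⊕ ee) ⊕ 65 = 44 ⊕ 65 = 21
byte 2: (b9 ⊕ 5b) ⊕ 72 = e2 ⊕ 72 = 90
byte 3: (a2 ⊕ 48) ⊕ 76 = ea ⊕ 76 = 9c
byte 4: (dd ⊕ ec) ⊕ 65 = 31 ⊕ 65 = 54
byte 5: (95 ⊕ d6) ⊕ 72 = 43 ⊕ 72 = 31
byte 6: (c0 ⊕ 09) ⊕ 20 = c9 ⊕ 20 = e9
byte 7: (de ⊕ 79) ⊕ 74 = a7 ⊕ 74 = d3
byte 8: (4a ⊕ 87) ⊕ 68 = cd ⊕ 68 = a5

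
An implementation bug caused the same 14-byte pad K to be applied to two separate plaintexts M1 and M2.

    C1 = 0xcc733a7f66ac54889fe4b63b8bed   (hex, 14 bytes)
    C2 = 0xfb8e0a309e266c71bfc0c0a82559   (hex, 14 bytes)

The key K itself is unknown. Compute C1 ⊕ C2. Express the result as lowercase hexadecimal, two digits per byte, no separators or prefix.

C1 ⊕ C2 = (M1 ⊕ K) ⊕ (M2 ⊕ K) = M1 ⊕ M2 — the shared key cancels under XOR.
byte 0: 204 ^ 251 =  55
byte 1: 115 ^ 142 = 253
byte 2:  58 ^  10 =  48
byte 3: 127 ^  48 =  79
byte 4: 102 ^ 158 = 248
byte 5: 172 ^  38 = 138
byte 6:  84 ^ 108 =  56
byte 7: 136 ^ 113 = 249
byte 8: 159 ^ 191 =  32
byte 9: 228 ^ 192 =  36
byte 10: 182 ^ 192 = 118
byte 11:  59 ^ 168 = 147
byte 12: 139 ^  37 = 174
byte 13: 237 ^  89 = 180

37fd304ff88a38f920247693aeb4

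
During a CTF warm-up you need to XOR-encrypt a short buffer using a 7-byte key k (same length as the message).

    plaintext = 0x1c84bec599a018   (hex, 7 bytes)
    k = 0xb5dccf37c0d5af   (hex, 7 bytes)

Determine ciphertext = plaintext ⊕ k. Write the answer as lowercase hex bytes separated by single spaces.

a9 58 71 f2 59 75 b7

XOR is its own inverse, so applying the key byte-wise gives the result directly.
byte 0: 00011100 ⊕ 10110101 = 10101001
byte 1: 10000100 ⊕ 11011100 = 01011000
byte 2: 10111110 ⊕ 11001111 = 01110001
byte 3: 11000101 ⊕ 00110111 = 11110010
byte 4: 10011001 ⊕ 11000000 = 01011001
byte 5: 10100000 ⊕ 11010101 = 01110101
byte 6: 00011000 ⊕ 10101111 = 10110111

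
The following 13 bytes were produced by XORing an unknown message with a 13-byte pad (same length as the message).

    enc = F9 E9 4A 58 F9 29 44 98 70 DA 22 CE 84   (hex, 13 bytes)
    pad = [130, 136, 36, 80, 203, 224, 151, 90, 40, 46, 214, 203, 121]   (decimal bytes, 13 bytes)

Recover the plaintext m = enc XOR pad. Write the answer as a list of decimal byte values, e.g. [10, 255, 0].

XOR is its own inverse, so applying the key byte-wise gives the result directly.
f9 ^ 82 = 7b
e9 ^ 88 = 61
4a ^ 24 = 6e
58 ^ 50 = 08
f9 ^ cb = 32
29 ^ e0 = c9
44 ^ 97 = d3
98 ^ 5a = c2
70 ^ 28 = 58
da ^ 2e = f4
22 ^ d6 = f4
ce ^ cb = 05
84 ^ 79 = fd

[123, 97, 110, 8, 50, 201, 211, 194, 88, 244, 244, 5, 253]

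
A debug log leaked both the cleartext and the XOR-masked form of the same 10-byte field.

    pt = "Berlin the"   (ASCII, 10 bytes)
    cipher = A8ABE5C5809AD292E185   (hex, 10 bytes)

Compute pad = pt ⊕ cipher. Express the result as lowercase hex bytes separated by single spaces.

Since cipher = pt ⊕ pad, XORing both sides with pt gives pad = pt ⊕ cipher.
byte 0:  66 xor 168 = 234
byte 1: 101 xor 171 = 206
byte 2: 114 xor 229 = 151
byte 3: 108 xor 197 = 169
byte 4: 105 xor 128 = 233
byte 5: 110 xor 154 = 244
byte 6:  32 xor 210 = 242
byte 7: 116 xor 146 = 230
byte 8: 104 xor 225 = 137
byte 9: 101 xor 133 = 224

ea ce 97 a9 e9 f4 f2 e6 89 e0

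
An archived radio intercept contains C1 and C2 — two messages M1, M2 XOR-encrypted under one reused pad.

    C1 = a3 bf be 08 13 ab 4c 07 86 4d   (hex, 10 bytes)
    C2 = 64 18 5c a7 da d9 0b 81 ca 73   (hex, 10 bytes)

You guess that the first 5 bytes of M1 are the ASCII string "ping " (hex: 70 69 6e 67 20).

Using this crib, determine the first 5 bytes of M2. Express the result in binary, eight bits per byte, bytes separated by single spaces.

First, C1 ⊕ C2 = (M1 ⊕ K) ⊕ (M2 ⊕ K) = M1 ⊕ M2, so the key drops out. Then M2 = (M1 ⊕ M2) ⊕ M1 over the first 5 bytes.
byte 0: (a3 ^ 64) ^ 70 = c7 ^ 70 = b7
byte 1: (bf ^ 18) ^ 69 = a7 ^ 69 = ce
byte 2: (be ^ 5c) ^ 6e = e2 ^ 6e = 8c
byte 3: (08 ^ a7) ^ 67 = af ^ 67 = c8
byte 4: (13 ^ da) ^ 20 = c9 ^ 20 = e9

10110111 11001110 10001100 11001000 11101001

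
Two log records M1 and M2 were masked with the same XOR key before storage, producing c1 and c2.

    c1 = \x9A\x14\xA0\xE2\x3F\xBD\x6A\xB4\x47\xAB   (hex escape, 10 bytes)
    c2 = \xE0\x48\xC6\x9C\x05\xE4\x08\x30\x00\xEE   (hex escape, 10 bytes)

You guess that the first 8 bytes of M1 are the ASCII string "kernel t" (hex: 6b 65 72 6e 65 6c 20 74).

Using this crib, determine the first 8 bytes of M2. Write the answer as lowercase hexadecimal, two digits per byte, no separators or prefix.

First, c1 ⊕ c2 = (M1 ⊕ K) ⊕ (M2 ⊕ K) = M1 ⊕ M2, so the key drops out. Then M2 = (M1 ⊕ M2) ⊕ M1 over the first 8 bytes.
byte 0: (9a ⊕ e0) ⊕ 6b = 7a ⊕ 6b = 11
byte 1: (14 ⊕ 48) ⊕ 65 = 5c ⊕ 65 = 39
byte 2: (a0 ⊕ c6) ⊕ 72 = 66 ⊕ 72 = 14
byte 3: (e2 ⊕ 9c) ⊕ 6e = 7e ⊕ 6e = 10
byte 4: (3f ⊕ 05) ⊕ 65 = 3a ⊕ 65 = 5f
byte 5: (bd ⊕ e4) ⊕ 6c = 59 ⊕ 6c = 35
byte 6: (6a ⊕ 08) ⊕ 20 = 62 ⊕ 20 = 42
byte 7: (b4 ⊕ 30) ⊕ 74 = 84 ⊕ 74 = f0

113914105f3542f0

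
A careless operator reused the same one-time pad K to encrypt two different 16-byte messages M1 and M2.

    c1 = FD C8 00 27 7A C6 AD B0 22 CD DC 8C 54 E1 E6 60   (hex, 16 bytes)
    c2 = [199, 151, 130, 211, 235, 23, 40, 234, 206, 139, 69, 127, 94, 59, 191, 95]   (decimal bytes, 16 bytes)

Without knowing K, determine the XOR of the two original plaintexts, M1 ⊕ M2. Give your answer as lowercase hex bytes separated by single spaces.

c1 ⊕ c2 = (M1 ⊕ K) ⊕ (M2 ⊕ K) = M1 ⊕ M2 — the shared key cancels under XOR.
253 ⊕ 199 =  58
200 ⊕ 151 =  95
  0 ⊕ 130 = 130
 39 ⊕ 211 = 244
122 ⊕ 235 = 145
198 ⊕  23 = 209
173 ⊕  40 = 133
176 ⊕ 234 =  90
 34 ⊕ 206 = 236
205 ⊕ 139 =  70
220 ⊕  69 = 153
140 ⊕ 127 = 243
 84 ⊕  94 =  10
225 ⊕  59 = 218
230 ⊕ 191 =  89
 96 ⊕  95 =  63

3a 5f 82 f4 91 d1 85 5a ec 46 99 f3 0a da 59 3f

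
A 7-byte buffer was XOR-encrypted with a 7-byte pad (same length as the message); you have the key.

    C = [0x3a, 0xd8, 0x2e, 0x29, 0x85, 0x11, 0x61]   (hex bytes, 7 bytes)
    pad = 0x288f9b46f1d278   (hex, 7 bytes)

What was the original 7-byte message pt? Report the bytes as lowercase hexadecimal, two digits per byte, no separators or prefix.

XOR is its own inverse, so applying the key byte-wise gives the result directly.
byte 0: 3a ⊕ 28 = 12
byte 1: d8 ⊕ 8f = 57
byte 2: 2e ⊕ 9b = b5
byte 3: 29 ⊕ 46 = 6f
byte 4: 85 ⊕ f1 = 74
byte 5: 11 ⊕ d2 = c3
byte 6: 61 ⊕ 78 = 19

1257b56f74c319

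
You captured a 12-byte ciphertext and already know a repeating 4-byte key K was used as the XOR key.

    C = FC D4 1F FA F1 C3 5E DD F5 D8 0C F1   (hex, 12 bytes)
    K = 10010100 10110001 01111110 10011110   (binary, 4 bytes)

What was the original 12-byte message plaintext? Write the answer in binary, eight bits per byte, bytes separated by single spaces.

The 4-byte key repeats, so the effective keystream is 94 b1 7e 9e 94 b1 7e 9e 94 b1 7e 9e.
byte 0: 11111100 xor 10010100 = 01101000
byte 1: 11010100 xor 10110001 = 01100101
byte 2: 00011111 xor 01111110 = 01100001
byte 3: 11111010 xor 10011110 = 01100100
byte 4: 11110001 xor 10010100 = 01100101
byte 5: 11000011 xor 10110001 = 01110010
byte 6: 01011110 xor 01111110 = 00100000
byte 7: 11011101 xor 10011110 = 01000011
byte 8: 11110101 xor 10010100 = 01100001
byte 9: 11011000 xor 10110001 = 01101001
byte 10: 00001100 xor 01111110 = 01110010
byte 11: 11110001 xor 10011110 = 01101111

01101000 01100101 01100001 01100100 01100101 01110010 00100000 01000011 01100001 01101001 01110010 01101111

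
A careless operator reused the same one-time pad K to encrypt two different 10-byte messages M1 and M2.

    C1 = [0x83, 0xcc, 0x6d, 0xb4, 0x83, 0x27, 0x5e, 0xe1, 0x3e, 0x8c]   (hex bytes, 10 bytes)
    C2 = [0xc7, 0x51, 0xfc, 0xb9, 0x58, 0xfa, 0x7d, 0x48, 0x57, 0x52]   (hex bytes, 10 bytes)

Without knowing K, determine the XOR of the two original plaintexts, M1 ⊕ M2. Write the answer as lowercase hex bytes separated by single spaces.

44 9d 91 0d db dd 23 a9 69 de

C1 ⊕ C2 = (M1 ⊕ K) ⊕ (M2 ⊕ K) = M1 ⊕ M2 — the shared key cancels under XOR.
byte 0: 131 xor 199 =  68
byte 1: 204 xor  81 = 157
byte 2: 109 xor 252 = 145
byte 3: 180 xor 185 =  13
byte 4: 131 xor  88 = 219
byte 5:  39 xor 250 = 221
byte 6:  94 xor 125 =  35
byte 7: 225 xor  72 = 169
byte 8:  62 xor  87 = 105
byte 9: 140 xor  82 = 222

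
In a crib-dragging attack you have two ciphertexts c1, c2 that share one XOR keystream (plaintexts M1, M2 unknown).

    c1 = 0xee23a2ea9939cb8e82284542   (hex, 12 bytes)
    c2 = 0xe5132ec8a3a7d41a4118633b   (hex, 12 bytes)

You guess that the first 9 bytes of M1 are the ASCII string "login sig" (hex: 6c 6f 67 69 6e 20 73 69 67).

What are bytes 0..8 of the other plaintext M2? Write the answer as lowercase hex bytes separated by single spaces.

67 5f eb 4b 54 be 6c fd a4

First, c1 ⊕ c2 = (M1 ⊕ K) ⊕ (M2 ⊕ K) = M1 ⊕ M2, so the key drops out. Then M2 = (M1 ⊕ M2) ⊕ M1 over the first 9 bytes.
byte 0: (ee ^ e5) ^ 6c = 0b ^ 6c = 67
byte 1: (23 ^ 13) ^ 6f = 30 ^ 6f = 5f
byte 2: (a2 ^ 2e) ^ 67 = 8c ^ 67 = eb
byte 3: (ea ^ c8) ^ 69 = 22 ^ 69 = 4b
byte 4: (99 ^ a3) ^ 6e = 3a ^ 6e = 54
byte 5: (39 ^ a7) ^ 20 = 9e ^ 20 = be
byte 6: (cb ^ d4) ^ 73 = 1f ^ 73 = 6c
byte 7: (8e ^ 1a) ^ 69 = 94 ^ 69 = fd
byte 8: (82 ^ 41) ^ 67 = c3 ^ 67 = a4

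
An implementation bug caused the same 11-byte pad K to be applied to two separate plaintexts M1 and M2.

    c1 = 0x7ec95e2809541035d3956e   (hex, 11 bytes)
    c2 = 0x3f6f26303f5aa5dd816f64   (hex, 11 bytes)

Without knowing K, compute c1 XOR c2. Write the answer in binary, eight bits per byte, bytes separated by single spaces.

c1 ⊕ c2 = (M1 ⊕ K) ⊕ (M2 ⊕ K) = M1 ⊕ M2 — the shared key cancels under XOR.
126 xor  63 =  65
201 xor 111 = 166
 94 xor  38 = 120
 40 xor  48 =  24
  9 xor  63 =  54
 84 xor  90 =  14
 16 xor 165 = 181
 53 xor 221 = 232
211 xor 129 =  82
149 xor 111 = 250
110 xor 100 =  10

01000001 10100110 01111000 00011000 00110110 00001110 10110101 11101000 01010010 11111010 00001010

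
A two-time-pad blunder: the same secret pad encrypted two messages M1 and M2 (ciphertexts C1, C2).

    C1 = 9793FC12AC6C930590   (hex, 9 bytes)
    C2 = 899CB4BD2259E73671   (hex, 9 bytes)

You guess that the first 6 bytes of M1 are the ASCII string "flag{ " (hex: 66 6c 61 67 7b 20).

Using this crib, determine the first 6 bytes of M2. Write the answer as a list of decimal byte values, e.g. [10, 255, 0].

[120, 99, 41, 200, 245, 21]

First, C1 ⊕ C2 = (M1 ⊕ K) ⊕ (M2 ⊕ K) = M1 ⊕ M2, so the key drops out. Then M2 = (M1 ⊕ M2) ⊕ M1 over the first 6 bytes.
byte 0: (97 ⊕ 89) ⊕ 66 = 1e ⊕ 66 = 78
byte 1: (93 ⊕ 9c) ⊕ 6c = 0f ⊕ 6c = 63
byte 2: (fc ⊕ b4) ⊕ 61 = 48 ⊕ 61 = 29
byte 3: (12 ⊕ bd) ⊕ 67 = af ⊕ 67 = c8
byte 4: (ac ⊕ 22) ⊕ 7b = 8e ⊕ 7b = f5
byte 5: (6c ⊕ 59) ⊕ 20 = 35 ⊕ 20 = 15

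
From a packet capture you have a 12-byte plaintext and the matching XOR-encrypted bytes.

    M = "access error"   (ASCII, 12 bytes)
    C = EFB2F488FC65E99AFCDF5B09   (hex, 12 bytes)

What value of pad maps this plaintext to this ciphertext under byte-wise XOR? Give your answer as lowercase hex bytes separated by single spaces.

8e d1 97 ed 8f 16 c9 ff 8e ad 34 7b

Since C = M ⊕ pad, XORing both sides with M gives pad = M ⊕ C.
 97 ^ 239 = 142
 99 ^ 178 = 209
 99 ^ 244 = 151
101 ^ 136 = 237
115 ^ 252 = 143
115 ^ 101 =  22
 32 ^ 233 = 201
101 ^ 154 = 255
114 ^ 252 = 142
114 ^ 223 = 173
111 ^  91 =  52
114 ^   9 = 123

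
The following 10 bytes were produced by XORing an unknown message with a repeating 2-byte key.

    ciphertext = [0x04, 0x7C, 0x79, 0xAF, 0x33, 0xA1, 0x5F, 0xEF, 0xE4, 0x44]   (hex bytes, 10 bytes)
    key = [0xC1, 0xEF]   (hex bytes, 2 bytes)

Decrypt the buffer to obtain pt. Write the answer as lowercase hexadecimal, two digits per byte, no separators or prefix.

The 2-byte key repeats, so the effective keystream is c1 ef c1 ef c1 ef c1 ef c1 ef.
byte 0:   4 xor 193 = 197
byte 1: 124 xor 239 = 147
byte 2: 121 xor 193 = 184
byte 3: 175 xor 239 =  64
byte 4:  51 xor 193 = 242
byte 5: 161 xor 239 =  78
byte 6:  95 xor 193 = 158
byte 7: 239 xor 239 =   0
byte 8: 228 xor 193 =  37
byte 9:  68 xor 239 = 171

c593b840f24e9e0025ab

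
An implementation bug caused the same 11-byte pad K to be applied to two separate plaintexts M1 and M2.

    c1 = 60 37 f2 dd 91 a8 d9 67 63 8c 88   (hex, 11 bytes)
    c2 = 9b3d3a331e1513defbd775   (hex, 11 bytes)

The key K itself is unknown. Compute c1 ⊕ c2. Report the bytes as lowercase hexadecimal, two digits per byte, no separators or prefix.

fb0ac8ee8fbdcab9985bfd

c1 ⊕ c2 = (M1 ⊕ K) ⊕ (M2 ⊕ K) = M1 ⊕ M2 — the shared key cancels under XOR.
01100000 xor 10011011 = 11111011
00110111 xor 00111101 = 00001010
11110010 xor 00111010 = 11001000
11011101 xor 00110011 = 11101110
10010001 xor 00011110 = 10001111
10101000 xor 00010101 = 10111101
11011001 xor 00010011 = 11001010
01100111 xor 11011110 = 10111001
01100011 xor 11111011 = 10011000
10001100 xor 11010111 = 01011011
10001000 xor 01110101 = 11111101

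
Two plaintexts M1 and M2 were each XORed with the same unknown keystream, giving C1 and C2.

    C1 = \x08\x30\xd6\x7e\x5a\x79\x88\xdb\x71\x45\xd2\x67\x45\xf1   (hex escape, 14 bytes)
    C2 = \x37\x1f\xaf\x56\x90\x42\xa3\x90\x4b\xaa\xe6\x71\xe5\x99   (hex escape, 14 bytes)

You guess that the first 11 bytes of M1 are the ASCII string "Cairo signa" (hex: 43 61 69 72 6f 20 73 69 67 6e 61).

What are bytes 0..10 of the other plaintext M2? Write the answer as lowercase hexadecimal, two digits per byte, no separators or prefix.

7c4e105aa51b58225d8155

First, C1 ⊕ C2 = (M1 ⊕ K) ⊕ (M2 ⊕ K) = M1 ⊕ M2, so the key drops out. Then M2 = (M1 ⊕ M2) ⊕ M1 over the first 11 bytes.
byte 0: (08 xor 37) xor 43 = 3f xor 43 = 7c
byte 1: (30 xor 1f) xor 61 = 2f xor 61 = 4e
byte 2: (d6 xor af) xor 69 = 79 xor 69 = 10
byte 3: (7e xor 56) xor 72 = 28 xor 72 = 5a
byte 4: (5a xor 90) xor 6f = ca xor 6f = a5
byte 5: (79 xor 42) xor 20 = 3b xor 20 = 1b
byte 6: (88 xor a3) xor 73 = 2b xor 73 = 58
byte 7: (db xor 90) xor 69 = 4b xor 69 = 22
byte 8: (71 xor 4b) xor 67 = 3a xor 67 = 5d
byte 9: (45 xor aa) xor 6e = ef xor 6e = 81
byte 10: (d2 xor e6) xor 61 = 34 xor 61 = 55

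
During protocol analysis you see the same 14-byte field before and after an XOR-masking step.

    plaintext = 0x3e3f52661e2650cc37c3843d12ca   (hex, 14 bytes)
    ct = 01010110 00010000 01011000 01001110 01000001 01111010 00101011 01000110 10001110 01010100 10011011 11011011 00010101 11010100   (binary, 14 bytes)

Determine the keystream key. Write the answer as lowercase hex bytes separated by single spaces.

Since ct = plaintext ⊕ key, XORing both sides with plaintext gives key = plaintext ⊕ ct.
byte 0: 3e ⊕ 56 = 68
byte 1: 3f ⊕ 10 = 2f
byte 2: 52 ⊕ 58 = 0a
byte 3: 66 ⊕ 4e = 28
byte 4: 1e ⊕ 41 = 5f
byte 5: 26 ⊕ 7a = 5c
byte 6: 50 ⊕ 2b = 7b
byte 7: cc ⊕ 46 = 8a
byte 8: 37 ⊕ 8e = b9
byte 9: c3 ⊕ 54 = 97
byte 10: 84 ⊕ 9b = 1f
byte 11: 3d ⊕ db = e6
byte 12: 12 ⊕ 15 = 07
byte 13: ca ⊕ d4 = 1e

68 2f 0a 28 5f 5c 7b 8a b9 97 1f e6 07 1e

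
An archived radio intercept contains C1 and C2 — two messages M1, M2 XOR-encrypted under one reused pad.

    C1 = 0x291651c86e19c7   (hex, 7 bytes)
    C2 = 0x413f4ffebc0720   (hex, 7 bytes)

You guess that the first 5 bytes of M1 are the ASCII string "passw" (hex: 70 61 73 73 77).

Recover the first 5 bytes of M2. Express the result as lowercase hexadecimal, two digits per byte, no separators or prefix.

18486d45a5

First, C1 ⊕ C2 = (M1 ⊕ K) ⊕ (M2 ⊕ K) = M1 ⊕ M2, so the key drops out. Then M2 = (M1 ⊕ M2) ⊕ M1 over the first 5 bytes.
byte 0: (29 xor 41) xor 70 = 68 xor 70 = 18
byte 1: (16 xor 3f) xor 61 = 29 xor 61 = 48
byte 2: (51 xor 4f) xor 73 = 1e xor 73 = 6d
byte 3: (c8 xor fe) xor 73 = 36 xor 73 = 45
byte 4: (6e xor bc) xor 77 = d2 xor 77 = a5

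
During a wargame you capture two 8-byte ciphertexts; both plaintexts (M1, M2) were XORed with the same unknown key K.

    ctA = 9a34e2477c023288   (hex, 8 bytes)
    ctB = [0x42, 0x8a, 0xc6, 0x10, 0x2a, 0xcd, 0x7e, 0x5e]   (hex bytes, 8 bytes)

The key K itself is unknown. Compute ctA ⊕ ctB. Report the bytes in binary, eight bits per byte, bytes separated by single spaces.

11011000 10111110 00100100 01010111 01010110 11001111 01001100 11010110

ctA ⊕ ctB = (M1 ⊕ K) ⊕ (M2 ⊕ K) = M1 ⊕ M2 — the shared key cancels under XOR.
10011010 XOR 01000010 = 11011000
00110100 XOR 10001010 = 10111110
11100010 XOR 11000110 = 00100100
01000111 XOR 00010000 = 01010111
01111100 XOR 00101010 = 01010110
00000010 XOR 11001101 = 11001111
00110010 XOR 01111110 = 01001100
10001000 XOR 01011110 = 11010110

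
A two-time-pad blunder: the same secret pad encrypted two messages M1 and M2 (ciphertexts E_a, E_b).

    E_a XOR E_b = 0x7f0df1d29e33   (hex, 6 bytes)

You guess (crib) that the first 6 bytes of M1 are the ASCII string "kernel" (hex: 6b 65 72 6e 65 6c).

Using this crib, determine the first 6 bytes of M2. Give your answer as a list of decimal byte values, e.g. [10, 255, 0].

[20, 104, 131, 188, 251, 95]

Since E_a ⊕ E_b = M1 ⊕ M2, XORing with the guessed M1 bytes yields the corresponding M2 bytes: M2 = (E_a ⊕ E_b) ⊕ M1.
127 xor 107 =  20
 13 xor 101 = 104
241 xor 114 = 131
210 xor 110 = 188
158 xor 101 = 251
 51 xor 108 =  95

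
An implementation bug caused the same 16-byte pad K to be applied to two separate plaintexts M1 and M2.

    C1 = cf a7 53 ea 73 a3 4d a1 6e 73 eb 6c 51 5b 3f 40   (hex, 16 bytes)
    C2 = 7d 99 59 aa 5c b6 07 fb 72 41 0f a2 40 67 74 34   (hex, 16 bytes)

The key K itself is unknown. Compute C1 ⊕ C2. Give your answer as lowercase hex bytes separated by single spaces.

C1 ⊕ C2 = (M1 ⊕ K) ⊕ (M2 ⊕ K) = M1 ⊕ M2 — the shared key cancels under XOR.
cf ⊕ 7d = b2
a7 ⊕ 99 = 3e
53 ⊕ 59 = 0a
ea ⊕ aa = 40
73 ⊕ 5c = 2f
a3 ⊕ b6 = 15
4d ⊕ 07 = 4a
a1 ⊕ fb = 5a
6e ⊕ 72 = 1c
73 ⊕ 41 = 32
eb ⊕ 0f = e4
6c ⊕ a2 = ce
51 ⊕ 40 = 11
5b ⊕ 67 = 3c
3f ⊕ 74 = 4b
40 ⊕ 34 = 74

b2 3e 0a 40 2f 15 4a 5a 1c 32 e4 ce 11 3c 4b 74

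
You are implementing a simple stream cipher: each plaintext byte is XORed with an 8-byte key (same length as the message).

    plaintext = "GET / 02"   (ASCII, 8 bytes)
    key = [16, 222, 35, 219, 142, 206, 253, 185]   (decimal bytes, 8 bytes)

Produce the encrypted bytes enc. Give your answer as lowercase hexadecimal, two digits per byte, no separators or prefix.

XOR is its own inverse, so applying the key byte-wise gives the result directly.
byte 0: 47 ⊕ 10 = 57
byte 1: 45 ⊕ de = 9b
byte 2: 54 ⊕ 23 = 77
byte 3: 20 ⊕ db = fb
byte 4: 2f ⊕ 8e = a1
byte 5: 20 ⊕ ce = ee
byte 6: 30 ⊕ fd = cd
byte 7: 32 ⊕ b9 = 8b

579b77fba1eecd8b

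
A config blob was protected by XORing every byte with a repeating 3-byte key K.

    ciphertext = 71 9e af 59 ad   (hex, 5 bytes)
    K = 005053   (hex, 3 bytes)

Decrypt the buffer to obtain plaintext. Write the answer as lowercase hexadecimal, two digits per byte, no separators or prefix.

The 3-byte key repeats, so the effective keystream is 00 50 53 00 50.
byte 0: 113 ⊕   0 = 113
byte 1: 158 ⊕  80 = 206
byte 2: 175 ⊕  83 = 252
byte 3:  89 ⊕   0 =  89
byte 4: 173 ⊕  80 = 253

71cefc59fd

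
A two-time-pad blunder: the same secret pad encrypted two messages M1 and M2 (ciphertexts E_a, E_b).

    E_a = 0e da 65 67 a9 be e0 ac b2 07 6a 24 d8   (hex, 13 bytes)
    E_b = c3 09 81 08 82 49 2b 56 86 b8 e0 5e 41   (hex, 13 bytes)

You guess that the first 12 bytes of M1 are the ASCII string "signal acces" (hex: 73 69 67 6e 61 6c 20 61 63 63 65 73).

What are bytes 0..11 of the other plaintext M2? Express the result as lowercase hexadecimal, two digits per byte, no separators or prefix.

beba83014a9beb9b57dcef09

First, E_a ⊕ E_b = (M1 ⊕ K) ⊕ (M2 ⊕ K) = M1 ⊕ M2, so the key drops out. Then M2 = (M1 ⊕ M2) ⊕ M1 over the first 12 bytes.
byte 0: (0e ⊕ c3) ⊕ 73 = cd ⊕ 73 = be
byte 1: (da ⊕ 09) ⊕ 69 = d3 ⊕ 69 = ba
byte 2: (65 ⊕ 81) ⊕ 67 = e4 ⊕ 67 = 83
byte 3: (67 ⊕ 08) ⊕ 6e = 6f ⊕ 6e = 01
byte 4: (a9 ⊕ 82) ⊕ 61 = 2b ⊕ 61 = 4a
byte 5: (be ⊕ 49) ⊕ 6c = f7 ⊕ 6c = 9b
byte 6: (e0 ⊕ 2b) ⊕ 20 = cb ⊕ 20 = eb
byte 7: (ac ⊕ 56) ⊕ 61 = fa ⊕ 61 = 9b
byte 8: (b2 ⊕ 86) ⊕ 63 = 34 ⊕ 63 = 57
byte 9: (07 ⊕ b8) ⊕ 63 = bf ⊕ 63 = dc
byte 10: (6a ⊕ e0) ⊕ 65 = 8a ⊕ 65 = ef
byte 11: (24 ⊕ 5e) ⊕ 73 = 7a ⊕ 73 = 09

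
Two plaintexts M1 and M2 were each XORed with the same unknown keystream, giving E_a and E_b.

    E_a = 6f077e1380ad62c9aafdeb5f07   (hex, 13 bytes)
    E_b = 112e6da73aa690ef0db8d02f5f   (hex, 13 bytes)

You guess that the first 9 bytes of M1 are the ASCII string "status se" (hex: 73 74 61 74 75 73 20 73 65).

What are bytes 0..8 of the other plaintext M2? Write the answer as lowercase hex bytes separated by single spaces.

0d 5d 72 c0 cf 78 d2 55 c2

First, E_a ⊕ E_b = (M1 ⊕ K) ⊕ (M2 ⊕ K) = M1 ⊕ M2, so the key drops out. Then M2 = (M1 ⊕ M2) ⊕ M1 over the first 9 bytes.
byte 0: (6f ^ 11) ^ 73 = 7e ^ 73 = 0d
byte 1: (07 ^ 2e) ^ 74 = 29 ^ 74 = 5d
byte 2: (7e ^ 6d) ^ 61 = 13 ^ 61 = 72
byte 3: (13 ^ a7) ^ 74 = b4 ^ 74 = c0
byte 4: (80 ^ 3a) ^ 75 = ba ^ 75 = cf
byte 5: (ad ^ a6) ^ 73 = 0b ^ 73 = 78
byte 6: (62 ^ 90) ^ 20 = f2 ^ 20 = d2
byte 7: (c9 ^ ef) ^ 73 = 26 ^ 73 = 55
byte 8: (aa ^ 0d) ^ 65 = a7 ^ 65 = c2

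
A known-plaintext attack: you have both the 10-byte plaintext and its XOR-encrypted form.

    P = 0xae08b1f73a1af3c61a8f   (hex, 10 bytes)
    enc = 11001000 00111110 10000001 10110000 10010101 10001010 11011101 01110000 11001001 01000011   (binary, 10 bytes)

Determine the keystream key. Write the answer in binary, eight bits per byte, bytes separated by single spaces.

Since enc = P ⊕ key, XORing both sides with P gives key = P ⊕ enc.
byte 0: ae XOR c8 = 66
byte 1: 08 XOR 3e = 36
byte 2: b1 XOR 81 = 30
byte 3: f7 XOR b0 = 47
byte 4: 3a XOR 95 = af
byte 5: 1a XOR 8a = 90
byte 6: f3 XOR dd = 2e
byte 7: c6 XOR 70 = b6
byte 8: 1a XOR c9 = d3
byte 9: 8f XOR 43 = cc

01100110 00110110 00110000 01000111 10101111 10010000 00101110 10110110 11010011 11001100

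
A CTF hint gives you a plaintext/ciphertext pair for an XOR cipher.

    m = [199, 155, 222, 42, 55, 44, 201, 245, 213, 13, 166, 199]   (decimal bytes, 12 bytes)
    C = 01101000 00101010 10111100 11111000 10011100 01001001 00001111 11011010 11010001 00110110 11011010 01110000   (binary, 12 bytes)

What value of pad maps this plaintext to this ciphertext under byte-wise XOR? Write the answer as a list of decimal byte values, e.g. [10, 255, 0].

Since C = m ⊕ pad, XORing both sides with m gives pad = m ⊕ C.
199 ⊕ 104 = 175
155 ⊕  42 = 177
222 ⊕ 188 =  98
 42 ⊕ 248 = 210
 55 ⊕ 156 = 171
 44 ⊕  73 = 101
201 ⊕  15 = 198
245 ⊕ 218 =  47
213 ⊕ 209 =   4
 13 ⊕  54 =  59
166 ⊕ 218 = 124
199 ⊕ 112 = 183

[175, 177, 98, 210, 171, 101, 198, 47, 4, 59, 124, 183]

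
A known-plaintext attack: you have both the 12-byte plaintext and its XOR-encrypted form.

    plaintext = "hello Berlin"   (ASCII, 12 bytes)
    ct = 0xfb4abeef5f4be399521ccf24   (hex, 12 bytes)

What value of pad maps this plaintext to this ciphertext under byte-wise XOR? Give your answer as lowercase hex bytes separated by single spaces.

Since ct = plaintext ⊕ pad, XORing both sides with plaintext gives pad = plaintext ⊕ ct.
byte 0: 01101000 xor 11111011 = 10010011
byte 1: 01100101 xor 01001010 = 00101111
byte 2: 01101100 xor 10111110 = 11010010
byte 3: 01101100 xor 11101111 = 10000011
byte 4: 01101111 xor 01011111 = 00110000
byte 5: 00100000 xor 01001011 = 01101011
byte 6: 01000010 xor 11100011 = 10100001
byte 7: 01100101 xor 10011001 = 11111100
byte 8: 01110010 xor 01010010 = 00100000
byte 9: 01101100 xor 00011100 = 01110000
byte 10: 01101001 xor 11001111 = 10100110
byte 11: 01101110 xor 00100100 = 01001010

93 2f d2 83 30 6b a1 fc 20 70 a6 4a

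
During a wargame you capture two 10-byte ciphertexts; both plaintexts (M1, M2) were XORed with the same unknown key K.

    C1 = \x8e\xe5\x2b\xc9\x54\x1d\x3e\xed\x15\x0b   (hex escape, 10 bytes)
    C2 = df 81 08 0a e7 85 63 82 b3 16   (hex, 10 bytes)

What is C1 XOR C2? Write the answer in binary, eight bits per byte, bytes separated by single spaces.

01010001 01100100 00100011 11000011 10110011 10011000 01011101 01101111 10100110 00011101

C1 ⊕ C2 = (M1 ⊕ K) ⊕ (M2 ⊕ K) = M1 ⊕ M2 — the shared key cancels under XOR.
8e ⊕ df = 51
e5 ⊕ 81 = 64
2b ⊕ 08 = 23
c9 ⊕ 0a = c3
54 ⊕ e7 = b3
1d ⊕ 85 = 98
3e ⊕ 63 = 5d
ed ⊕ 82 = 6f
15 ⊕ b3 = a6
0b ⊕ 16 = 1d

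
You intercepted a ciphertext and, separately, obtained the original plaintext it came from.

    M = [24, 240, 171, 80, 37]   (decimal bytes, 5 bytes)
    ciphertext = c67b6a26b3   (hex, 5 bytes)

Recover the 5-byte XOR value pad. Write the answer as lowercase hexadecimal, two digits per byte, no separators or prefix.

Since ciphertext = M ⊕ pad, XORing both sides with M gives pad = M ⊕ ciphertext.
18 ⊕ c6 = de
f0 ⊕ 7b = 8b
ab ⊕ 6a = c1
50 ⊕ 26 = 76
25 ⊕ b3 = 96

de8bc17696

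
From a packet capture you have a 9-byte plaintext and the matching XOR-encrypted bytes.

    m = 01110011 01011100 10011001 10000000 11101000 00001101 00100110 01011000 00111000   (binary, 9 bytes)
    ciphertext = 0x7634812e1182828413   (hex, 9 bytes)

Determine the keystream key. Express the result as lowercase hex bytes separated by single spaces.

Since ciphertext = m ⊕ key, XORing both sides with m gives key = m ⊕ ciphertext.
byte 0: 73 ^ 76 = 05
byte 1: 5c ^ 34 = 68
byte 2: 99 ^ 81 = 18
byte 3: 80 ^ 2e = ae
byte 4: e8 ^ 11 = f9
byte 5: 0d ^ 82 = 8f
byte 6: 26 ^ 82 = a4
byte 7: 58 ^ 84 = dc
byte 8: 38 ^ 13 = 2b

05 68 18 ae f9 8f a4 dc 2b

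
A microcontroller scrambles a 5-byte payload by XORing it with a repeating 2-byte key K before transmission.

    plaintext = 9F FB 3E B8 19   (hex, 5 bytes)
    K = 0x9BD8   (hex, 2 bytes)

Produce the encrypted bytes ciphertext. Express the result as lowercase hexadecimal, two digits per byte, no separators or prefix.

0423a56082

The 2-byte key repeats, so the effective keystream is 9b d8 9b d8 9b.
byte 0: 9f xor 9b = 04
byte 1: fb xor d8 = 23
byte 2: 3e xor 9b = a5
byte 3: b8 xor d8 = 60
byte 4: 19 xor 9b = 82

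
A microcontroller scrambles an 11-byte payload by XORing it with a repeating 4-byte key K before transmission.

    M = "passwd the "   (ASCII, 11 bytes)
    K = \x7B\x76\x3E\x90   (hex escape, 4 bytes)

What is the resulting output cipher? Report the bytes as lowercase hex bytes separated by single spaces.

0b 17 4d e3 0c 12 1e e4 13 13 1e

The 4-byte key repeats, so the effective keystream is 7b 76 3e 90 7b 76 3e 90 7b 76 3e.
byte 0: 70 xor 7b = 0b
byte 1: 61 xor 76 = 17
byte 2: 73 xor 3e = 4d
byte 3: 73 xor 90 = e3
byte 4: 77 xor 7b = 0c
byte 5: 64 xor 76 = 12
byte 6: 20 xor 3e = 1e
byte 7: 74 xor 90 = e4
byte 8: 68 xor 7b = 13
byte 9: 65 xor 76 = 13
byte 10: 20 xor 3e = 1e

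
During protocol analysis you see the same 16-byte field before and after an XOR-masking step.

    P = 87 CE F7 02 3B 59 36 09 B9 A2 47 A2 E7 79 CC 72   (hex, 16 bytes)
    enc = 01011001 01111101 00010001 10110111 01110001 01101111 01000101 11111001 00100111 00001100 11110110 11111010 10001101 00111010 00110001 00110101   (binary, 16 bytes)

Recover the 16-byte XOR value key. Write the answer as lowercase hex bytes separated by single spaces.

de b3 e6 b5 4a 36 73 f0 9e ae b1 58 6a 43 fd 47

Since enc = P ⊕ key, XORing both sides with P gives key = P ⊕ enc.
87 XOR 59 = de
ce XOR 7d = b3
f7 XOR 11 = e6
02 XOR b7 = b5
3b XOR 71 = 4a
59 XOR 6f = 36
36 XOR 45 = 73
09 XOR f9 = f0
b9 XOR 27 = 9e
a2 XOR 0c = ae
47 XOR f6 = b1
a2 XOR fa = 58
e7 XOR 8d = 6a
79 XOR 3a = 43
cc XOR 31 = fd
72 XOR 35 = 47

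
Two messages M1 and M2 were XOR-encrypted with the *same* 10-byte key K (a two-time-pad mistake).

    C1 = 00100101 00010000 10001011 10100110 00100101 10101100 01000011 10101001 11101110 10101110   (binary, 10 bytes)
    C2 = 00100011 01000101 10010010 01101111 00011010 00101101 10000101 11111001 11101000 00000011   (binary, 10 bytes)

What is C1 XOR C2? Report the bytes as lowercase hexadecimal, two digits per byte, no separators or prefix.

065519c93f81c65006ad

C1 ⊕ C2 = (M1 ⊕ K) ⊕ (M2 ⊕ K) = M1 ⊕ M2 — the shared key cancels under XOR.
25 XOR 23 = 06
10 XOR 45 = 55
8b XOR 92 = 19
a6 XOR 6f = c9
25 XOR 1a = 3f
ac XOR 2d = 81
43 XOR 85 = c6
a9 XOR f9 = 50
ee XOR e8 = 06
ae XOR 03 = ad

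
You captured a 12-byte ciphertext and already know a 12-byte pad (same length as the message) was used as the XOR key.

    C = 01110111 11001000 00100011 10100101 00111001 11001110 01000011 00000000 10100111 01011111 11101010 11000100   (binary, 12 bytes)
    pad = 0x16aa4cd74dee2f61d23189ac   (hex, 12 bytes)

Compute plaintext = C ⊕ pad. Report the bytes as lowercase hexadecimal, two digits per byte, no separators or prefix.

byte 0: 77 ⊕ 16 = 61
byte 1: c8 ⊕ aa = 62
byte 2: 23 ⊕ 4c = 6f
byte 3: a5 ⊕ d7 = 72
byte 4: 39 ⊕ 4d = 74
byte 5: ce ⊕ ee = 20
byte 6: 43 ⊕ 2f = 6c
byte 7: 00 ⊕ 61 = 61
byte 8: a7 ⊕ d2 = 75
byte 9: 5f ⊕ 31 = 6e
byte 10: ea ⊕ 89 = 63
byte 11: c4 ⊕ ac = 68

61626f7274206c61756e6368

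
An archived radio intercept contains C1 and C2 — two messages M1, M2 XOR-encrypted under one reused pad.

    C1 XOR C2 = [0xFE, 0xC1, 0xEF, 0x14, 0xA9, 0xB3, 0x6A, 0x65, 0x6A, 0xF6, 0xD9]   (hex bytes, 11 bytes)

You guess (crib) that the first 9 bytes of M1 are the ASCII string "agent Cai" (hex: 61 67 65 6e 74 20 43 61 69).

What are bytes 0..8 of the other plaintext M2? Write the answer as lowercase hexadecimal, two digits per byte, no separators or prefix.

9fa68a7add93290403

Since C1 ⊕ C2 = M1 ⊕ M2, XORing with the guessed M1 bytes yields the corresponding M2 bytes: M2 = (C1 ⊕ C2) ⊕ M1.
fe xor 61 = 9f
c1 xor 67 = a6
ef xor 65 = 8a
14 xor 6e = 7a
a9 xor 74 = dd
b3 xor 20 = 93
6a xor 43 = 29
65 xor 61 = 04
6a xor 69 = 03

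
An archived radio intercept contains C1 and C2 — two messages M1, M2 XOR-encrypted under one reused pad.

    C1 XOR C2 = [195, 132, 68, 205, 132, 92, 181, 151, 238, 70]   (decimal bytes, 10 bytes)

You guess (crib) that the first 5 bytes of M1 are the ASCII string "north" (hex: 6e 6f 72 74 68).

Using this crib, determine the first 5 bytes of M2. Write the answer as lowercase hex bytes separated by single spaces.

ad eb 36 b9 ec

Since C1 ⊕ C2 = M1 ⊕ M2, XORing with the guessed M1 bytes yields the corresponding M2 bytes: M2 = (C1 ⊕ C2) ⊕ M1.
c3 XOR 6e = ad
84 XOR 6f = eb
44 XOR 72 = 36
cd XOR 74 = b9
84 XOR 68 = ec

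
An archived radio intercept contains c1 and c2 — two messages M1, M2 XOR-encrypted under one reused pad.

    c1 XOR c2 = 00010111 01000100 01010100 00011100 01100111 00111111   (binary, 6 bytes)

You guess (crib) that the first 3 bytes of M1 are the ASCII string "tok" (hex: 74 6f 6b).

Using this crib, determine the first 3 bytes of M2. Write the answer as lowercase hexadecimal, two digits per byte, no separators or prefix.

Since c1 ⊕ c2 = M1 ⊕ M2, XORing with the guessed M1 bytes yields the corresponding M2 bytes: M2 = (c1 ⊕ c2) ⊕ M1.
17 ⊕ 74 = 63
44 ⊕ 6f = 2b
54 ⊕ 6b = 3f

632b3f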